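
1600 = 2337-737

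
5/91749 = 5/91749  =  0.00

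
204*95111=19402644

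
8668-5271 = 3397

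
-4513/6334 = -1 + 1821/6334 = - 0.71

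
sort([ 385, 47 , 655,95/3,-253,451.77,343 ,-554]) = [  -  554,- 253,95/3,47,343, 385, 451.77,655] 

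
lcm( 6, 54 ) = 54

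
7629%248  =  189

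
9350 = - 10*(- 935)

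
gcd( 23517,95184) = 9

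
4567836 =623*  7332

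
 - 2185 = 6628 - 8813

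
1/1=1 = 1.00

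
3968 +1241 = 5209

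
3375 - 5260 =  - 1885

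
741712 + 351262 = 1092974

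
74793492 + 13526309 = 88319801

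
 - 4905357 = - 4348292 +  - 557065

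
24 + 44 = 68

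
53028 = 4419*12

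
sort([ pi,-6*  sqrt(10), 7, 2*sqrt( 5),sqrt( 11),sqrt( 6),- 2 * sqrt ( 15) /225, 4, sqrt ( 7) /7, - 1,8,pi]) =[  -  6*sqrt( 10), - 1, - 2 * sqrt( 15) /225, sqrt(7) /7,sqrt(6),pi,pi,sqrt( 11),4,2 * sqrt(5), 7,  8 ] 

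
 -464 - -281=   -183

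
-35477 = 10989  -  46466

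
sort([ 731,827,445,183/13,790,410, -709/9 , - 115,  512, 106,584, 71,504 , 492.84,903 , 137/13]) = [ - 115, - 709/9,  137/13, 183/13,  71,106,  410,445,492.84,504, 512,584,  731,790, 827, 903] 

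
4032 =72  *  56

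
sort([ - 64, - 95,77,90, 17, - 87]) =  [- 95, - 87, - 64,17,77,  90]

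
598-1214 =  - 616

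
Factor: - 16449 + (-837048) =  - 3^4*41^1 * 257^1 = - 853497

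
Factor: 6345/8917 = 3^3*5^1*37^( - 1)*47^1*241^( - 1)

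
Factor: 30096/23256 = 2^1*11^1 * 17^( - 1) = 22/17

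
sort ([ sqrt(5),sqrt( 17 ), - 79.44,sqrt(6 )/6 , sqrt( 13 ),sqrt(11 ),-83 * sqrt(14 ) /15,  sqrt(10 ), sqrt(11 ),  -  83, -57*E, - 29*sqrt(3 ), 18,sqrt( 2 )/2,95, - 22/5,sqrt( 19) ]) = [ - 57* E,-83 , - 79.44, - 29*sqrt( 3 ), - 83*sqrt (14) /15,  -  22/5, sqrt(  6 )/6 , sqrt(2 ) /2,sqrt( 5 ),sqrt( 10), sqrt(11),sqrt (11 ), sqrt(13),sqrt(17 ), sqrt( 19),18 , 95 ]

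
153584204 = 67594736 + 85989468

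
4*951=3804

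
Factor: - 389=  - 389^1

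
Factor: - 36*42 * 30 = -45360 = -2^4*3^4 *5^1*7^1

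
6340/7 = 905 + 5/7 = 905.71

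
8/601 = 8/601  =  0.01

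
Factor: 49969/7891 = 13^(-1)*107^1*467^1*607^(-1 )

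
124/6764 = 31/1691 = 0.02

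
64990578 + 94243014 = 159233592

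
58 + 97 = 155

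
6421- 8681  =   - 2260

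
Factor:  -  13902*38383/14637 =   -  25409546/697 = - 2^1 * 17^( - 1) * 41^( - 1)*131^1*293^1*331^1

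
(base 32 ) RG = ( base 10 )880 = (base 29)11A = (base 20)240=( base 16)370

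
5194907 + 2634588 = 7829495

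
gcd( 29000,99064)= 232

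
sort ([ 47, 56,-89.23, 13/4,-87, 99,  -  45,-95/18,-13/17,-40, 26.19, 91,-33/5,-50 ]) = [  -  89.23,  -  87,-50, - 45,-40,-33/5 , - 95/18,  -  13/17, 13/4,26.19, 47, 56,  91, 99]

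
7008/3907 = 1 + 3101/3907 = 1.79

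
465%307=158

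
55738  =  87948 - 32210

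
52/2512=13/628 =0.02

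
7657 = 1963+5694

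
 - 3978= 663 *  ( - 6) 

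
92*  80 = 7360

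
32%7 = 4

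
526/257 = 2 + 12/257 = 2.05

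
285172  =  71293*4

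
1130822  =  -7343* (-154)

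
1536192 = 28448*54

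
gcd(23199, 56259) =57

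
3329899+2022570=5352469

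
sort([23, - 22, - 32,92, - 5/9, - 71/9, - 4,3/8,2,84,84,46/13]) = [ - 32, - 22, - 71/9, - 4,  -  5/9,3/8,2,46/13,23, 84,84, 92 ]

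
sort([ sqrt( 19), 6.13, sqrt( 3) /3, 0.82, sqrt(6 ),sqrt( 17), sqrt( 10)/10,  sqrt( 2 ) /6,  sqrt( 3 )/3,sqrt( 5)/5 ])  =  [ sqrt( 2)/6 , sqrt(10 ) /10, sqrt(5)/5,sqrt( 3 ) /3,  sqrt(3) /3, 0.82,sqrt( 6),sqrt(17 ),sqrt( 19), 6.13 ]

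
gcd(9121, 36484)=9121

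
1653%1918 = 1653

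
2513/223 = 2513/223 = 11.27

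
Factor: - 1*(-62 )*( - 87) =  - 5394 = - 2^1*3^1*29^1*31^1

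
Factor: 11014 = 2^1*5507^1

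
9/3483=1/387=0.00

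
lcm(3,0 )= 0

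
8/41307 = 8/41307 =0.00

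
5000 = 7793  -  2793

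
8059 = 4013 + 4046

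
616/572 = 1 + 1/13 =1.08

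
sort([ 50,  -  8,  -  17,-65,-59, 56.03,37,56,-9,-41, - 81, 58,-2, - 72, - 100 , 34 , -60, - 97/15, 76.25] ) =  [ - 100,-81, - 72,-65, - 60, - 59,-41, - 17, - 9, - 8,- 97/15, - 2, 34,37, 50, 56,56.03 , 58,  76.25 ]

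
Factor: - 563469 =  - 3^1*187823^1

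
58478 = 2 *29239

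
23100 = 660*35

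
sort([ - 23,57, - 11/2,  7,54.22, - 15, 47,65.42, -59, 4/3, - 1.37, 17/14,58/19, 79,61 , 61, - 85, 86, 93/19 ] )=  [ - 85,  -  59, -23, - 15, - 11/2, - 1.37, 17/14, 4/3,58/19 , 93/19 , 7,47, 54.22,  57 , 61 , 61, 65.42,79 , 86]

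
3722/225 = 16+ 122/225 =16.54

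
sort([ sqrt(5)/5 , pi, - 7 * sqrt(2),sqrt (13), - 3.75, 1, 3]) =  [ - 7*sqrt(2 ), - 3.75,sqrt( 5 )/5,1,  3, pi, sqrt( 13 )]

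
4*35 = 140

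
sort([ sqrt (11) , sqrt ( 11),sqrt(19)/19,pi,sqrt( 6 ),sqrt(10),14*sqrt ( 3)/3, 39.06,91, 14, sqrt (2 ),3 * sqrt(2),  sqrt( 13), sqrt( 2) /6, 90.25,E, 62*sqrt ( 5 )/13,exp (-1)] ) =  [ sqrt( 19)/19,  sqrt(2)/6,exp( - 1 ),  sqrt( 2),sqrt(6 ), E,pi,sqrt (10),  sqrt ( 11),sqrt(11 ),sqrt(13 ),3 * sqrt(2 ),14*sqrt (3)/3 , 62*sqrt( 5) /13,14,39.06, 90.25, 91]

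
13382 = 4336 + 9046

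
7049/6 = 7049/6  =  1174.83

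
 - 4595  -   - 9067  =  4472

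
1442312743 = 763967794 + 678344949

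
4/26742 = 2/13371=0.00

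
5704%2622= 460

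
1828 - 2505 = -677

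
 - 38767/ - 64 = 38767/64  =  605.73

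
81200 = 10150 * 8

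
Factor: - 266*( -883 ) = 234878 = 2^1 * 7^1*19^1*883^1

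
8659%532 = 147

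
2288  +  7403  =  9691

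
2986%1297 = 392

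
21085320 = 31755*664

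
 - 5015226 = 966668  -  5981894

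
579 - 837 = -258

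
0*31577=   0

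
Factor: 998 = 2^1*499^1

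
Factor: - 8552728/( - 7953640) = 1069091/994205 = 5^ ( - 1)*131^1*8161^1*198841^(-1 )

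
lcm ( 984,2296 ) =6888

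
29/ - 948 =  - 1 + 919/948  =  - 0.03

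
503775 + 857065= 1360840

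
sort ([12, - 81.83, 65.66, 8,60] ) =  [ - 81.83,8,12,60 , 65.66 ]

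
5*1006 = 5030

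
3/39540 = 1/13180 = 0.00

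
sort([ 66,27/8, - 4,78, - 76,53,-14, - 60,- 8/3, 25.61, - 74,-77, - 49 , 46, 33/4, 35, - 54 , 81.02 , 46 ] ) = [ - 77,-76, - 74, - 60, - 54, - 49, - 14, - 4, - 8/3, 27/8,33/4, 25.61,35,46, 46, 53, 66,78,  81.02]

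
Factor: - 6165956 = - 2^2*19^1*81131^1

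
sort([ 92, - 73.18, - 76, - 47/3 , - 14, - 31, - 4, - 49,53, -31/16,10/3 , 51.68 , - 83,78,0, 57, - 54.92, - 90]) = [ - 90, - 83 , - 76, - 73.18, - 54.92, - 49,  -  31,-47/3 , - 14, - 4, - 31/16,0, 10/3,51.68,53, 57,78, 92 ]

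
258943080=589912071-330968991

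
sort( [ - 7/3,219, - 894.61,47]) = [-894.61, - 7/3, 47 , 219 ] 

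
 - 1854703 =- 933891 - 920812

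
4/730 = 2/365 =0.01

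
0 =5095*0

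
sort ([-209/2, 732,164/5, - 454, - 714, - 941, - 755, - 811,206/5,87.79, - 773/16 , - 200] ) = [ - 941 ,-811, - 755, - 714, - 454 , - 200, - 209/2, - 773/16,164/5,206/5, 87.79,732]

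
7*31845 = 222915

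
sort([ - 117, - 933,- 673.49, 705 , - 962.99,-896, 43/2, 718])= [ - 962.99, - 933, - 896, - 673.49, - 117, 43/2, 705, 718 ]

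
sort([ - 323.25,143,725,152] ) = [ - 323.25 , 143, 152, 725 ] 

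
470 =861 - 391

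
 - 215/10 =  - 43/2 = - 21.50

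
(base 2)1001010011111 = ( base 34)447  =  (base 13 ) 2229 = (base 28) 627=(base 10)4767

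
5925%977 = 63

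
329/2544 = 329/2544 = 0.13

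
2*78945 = 157890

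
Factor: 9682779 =3^1*1319^1*2447^1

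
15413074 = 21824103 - 6411029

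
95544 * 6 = 573264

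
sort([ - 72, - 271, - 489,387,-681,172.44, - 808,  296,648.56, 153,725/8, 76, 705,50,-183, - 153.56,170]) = [ - 808,-681, - 489, - 271, - 183,-153.56, - 72,50,76 , 725/8,153,170 , 172.44 , 296,387,648.56, 705]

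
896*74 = 66304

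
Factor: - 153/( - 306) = 2^( - 1)= 1/2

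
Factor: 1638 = 2^1*3^2 * 7^1*13^1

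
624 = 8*78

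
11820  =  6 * 1970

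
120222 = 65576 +54646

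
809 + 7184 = 7993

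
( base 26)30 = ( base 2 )1001110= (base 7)141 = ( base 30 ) 2i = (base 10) 78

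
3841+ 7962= 11803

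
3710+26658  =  30368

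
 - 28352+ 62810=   34458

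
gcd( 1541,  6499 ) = 67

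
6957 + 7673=14630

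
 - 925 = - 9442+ 8517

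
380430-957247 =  - 576817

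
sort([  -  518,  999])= [-518 , 999]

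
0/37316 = 0= 0.00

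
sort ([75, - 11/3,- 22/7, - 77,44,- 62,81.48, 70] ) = [ - 77,-62  ,-11/3, - 22/7,44,  70, 75,  81.48]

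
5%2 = 1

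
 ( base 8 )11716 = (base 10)5070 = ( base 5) 130240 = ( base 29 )60o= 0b1001111001110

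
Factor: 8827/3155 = 5^(-1 )*7^1*13^1* 97^1*631^ (-1)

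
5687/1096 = 5 + 207/1096  =  5.19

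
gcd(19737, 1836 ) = 459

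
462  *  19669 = 9087078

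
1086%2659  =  1086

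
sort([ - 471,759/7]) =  [  -  471,759/7]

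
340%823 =340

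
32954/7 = 32954/7 = 4707.71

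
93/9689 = 93/9689=0.01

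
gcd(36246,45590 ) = 2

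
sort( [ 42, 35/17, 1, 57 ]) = [ 1 , 35/17,42, 57]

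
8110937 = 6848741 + 1262196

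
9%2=1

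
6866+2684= 9550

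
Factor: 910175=5^2*7^2*743^1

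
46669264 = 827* 56432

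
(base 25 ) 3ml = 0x98E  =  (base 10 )2446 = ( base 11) 1924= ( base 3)10100121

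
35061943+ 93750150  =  128812093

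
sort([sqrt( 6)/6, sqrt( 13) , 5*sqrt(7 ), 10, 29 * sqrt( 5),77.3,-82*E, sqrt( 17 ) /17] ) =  [-82  *E, sqrt( 17) /17, sqrt(6 )/6, sqrt(13 ),10,5*sqrt( 7 ),29*sqrt( 5),77.3]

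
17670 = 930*19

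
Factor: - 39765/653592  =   -55/904 = - 2^( - 3)*5^1*11^1*113^(  -  1)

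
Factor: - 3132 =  - 2^2*3^3  *  29^1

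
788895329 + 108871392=897766721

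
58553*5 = 292765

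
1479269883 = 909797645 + 569472238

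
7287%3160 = 967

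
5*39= 195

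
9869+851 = 10720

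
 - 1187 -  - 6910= 5723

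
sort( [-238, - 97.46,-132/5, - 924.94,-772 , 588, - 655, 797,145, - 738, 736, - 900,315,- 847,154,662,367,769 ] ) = [ - 924.94,-900, - 847, - 772,-738, - 655, -238, - 97.46 ,-132/5, 145,154,  315,367,  588,662,736,  769, 797 ]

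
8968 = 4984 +3984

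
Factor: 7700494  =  2^1 * 3850247^1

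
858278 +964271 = 1822549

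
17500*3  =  52500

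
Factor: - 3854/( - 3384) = 2^(-2)*3^ (  -  2 )*41^1 = 41/36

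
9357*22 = 205854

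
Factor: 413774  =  2^1*206887^1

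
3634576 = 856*4246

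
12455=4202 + 8253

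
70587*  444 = 31340628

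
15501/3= 5167  =  5167.00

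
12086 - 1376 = 10710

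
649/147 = 649/147 = 4.41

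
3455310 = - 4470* ( - 773 ) 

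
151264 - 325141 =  - 173877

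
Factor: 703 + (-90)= 613^1  =  613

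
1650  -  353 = 1297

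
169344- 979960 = - 810616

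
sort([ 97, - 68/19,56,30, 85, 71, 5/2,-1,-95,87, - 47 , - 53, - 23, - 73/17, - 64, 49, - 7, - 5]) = [ - 95, - 64, - 53, - 47, - 23, - 7, - 5, - 73/17, - 68/19, - 1,  5/2,30,49,  56, 71, 85, 87, 97 ] 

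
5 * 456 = 2280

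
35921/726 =49+ 347/726 = 49.48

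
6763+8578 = 15341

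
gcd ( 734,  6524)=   2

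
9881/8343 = 9881/8343 = 1.18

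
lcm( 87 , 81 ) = 2349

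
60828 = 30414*2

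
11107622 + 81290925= 92398547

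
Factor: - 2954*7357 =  - 21732578 = - 2^1 *7^2*211^1 * 1051^1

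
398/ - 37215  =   - 1 + 36817/37215 = - 0.01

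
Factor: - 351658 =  - 2^1 * 175829^1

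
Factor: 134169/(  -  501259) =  - 3^1*7^1* 11^( -1 ) * 6389^1*45569^( -1) 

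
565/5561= 565/5561 = 0.10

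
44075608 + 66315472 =110391080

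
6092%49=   16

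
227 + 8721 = 8948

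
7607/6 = 7607/6=1267.83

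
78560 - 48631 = 29929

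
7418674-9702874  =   - 2284200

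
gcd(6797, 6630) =1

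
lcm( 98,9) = 882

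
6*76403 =458418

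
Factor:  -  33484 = -2^2 * 11^1*761^1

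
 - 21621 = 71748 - 93369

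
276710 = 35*7906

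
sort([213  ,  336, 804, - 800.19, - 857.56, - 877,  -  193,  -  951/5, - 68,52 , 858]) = [ - 877, - 857.56, - 800.19, - 193, - 951/5, - 68,52,213 , 336 , 804,858]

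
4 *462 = 1848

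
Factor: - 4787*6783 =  - 32470221=-3^1*7^1*17^1*19^1*4787^1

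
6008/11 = 6008/11 = 546.18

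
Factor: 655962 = 2^1 * 3^1 * 17^1 * 59^1*109^1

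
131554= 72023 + 59531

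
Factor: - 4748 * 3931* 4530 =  - 2^3*3^1*5^1 * 151^1 *1187^1*3931^1   =  - 84549677640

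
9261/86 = 107 + 59/86= 107.69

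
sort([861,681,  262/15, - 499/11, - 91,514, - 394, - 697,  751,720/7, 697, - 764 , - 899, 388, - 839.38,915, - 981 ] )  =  [ - 981,- 899, - 839.38, - 764, - 697,  -  394, - 91, - 499/11,262/15,720/7,388 , 514,  681  ,  697, 751,861,915 ] 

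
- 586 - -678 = 92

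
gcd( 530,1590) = 530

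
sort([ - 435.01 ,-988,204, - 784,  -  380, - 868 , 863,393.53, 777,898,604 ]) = [ - 988, - 868, - 784,-435.01, - 380, 204,393.53,604, 777,863,898]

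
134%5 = 4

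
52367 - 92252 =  - 39885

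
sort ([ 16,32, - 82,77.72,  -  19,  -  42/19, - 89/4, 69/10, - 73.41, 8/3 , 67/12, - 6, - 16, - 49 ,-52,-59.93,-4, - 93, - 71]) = [ - 93, - 82,-73.41, - 71  , - 59.93,-52, - 49,-89/4 , - 19, - 16, - 6,-4, - 42/19,8/3, 67/12 , 69/10,16, 32, 77.72]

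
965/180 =5+13/36 = 5.36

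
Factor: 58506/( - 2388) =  -2^ ( - 1)* 7^2 = - 49/2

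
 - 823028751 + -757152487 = - 1580181238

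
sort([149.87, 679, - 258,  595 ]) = [  -  258, 149.87,  595,  679 ] 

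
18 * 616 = 11088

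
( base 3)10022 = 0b1011001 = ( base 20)49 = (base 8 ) 131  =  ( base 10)89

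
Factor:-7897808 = - 2^4*31^1*15923^1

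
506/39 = 506/39 = 12.97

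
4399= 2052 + 2347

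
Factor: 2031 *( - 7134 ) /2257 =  - 2^1*3^2 *29^1*37^( - 1)*41^1*61^(  -  1)* 677^1 = - 14489154/2257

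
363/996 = 121/332 = 0.36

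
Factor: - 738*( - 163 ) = 120294 =2^1 *3^2*41^1*163^1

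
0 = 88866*0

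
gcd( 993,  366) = 3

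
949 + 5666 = 6615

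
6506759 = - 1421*( - 4579 )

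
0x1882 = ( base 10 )6274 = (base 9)8541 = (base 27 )8GA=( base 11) 4794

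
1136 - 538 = 598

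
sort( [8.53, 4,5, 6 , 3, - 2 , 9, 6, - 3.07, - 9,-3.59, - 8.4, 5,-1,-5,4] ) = [ - 9 , - 8.4, - 5, -3.59,-3.07,-2, - 1, 3,4, 4, 5, 5,  6, 6, 8.53 , 9 ] 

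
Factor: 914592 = 2^5*3^1*7^1 * 1361^1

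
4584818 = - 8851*( - 518)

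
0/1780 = 0 = 0.00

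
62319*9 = 560871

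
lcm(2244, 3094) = 204204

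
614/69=614/69 = 8.90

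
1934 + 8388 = 10322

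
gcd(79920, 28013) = 1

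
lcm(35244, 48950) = 881100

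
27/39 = 9/13 = 0.69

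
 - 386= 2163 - 2549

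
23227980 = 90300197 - 67072217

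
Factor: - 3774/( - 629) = 6 = 2^1*3^1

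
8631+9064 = 17695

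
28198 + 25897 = 54095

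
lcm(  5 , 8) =40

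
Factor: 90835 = 5^1*37^1 * 491^1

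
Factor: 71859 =3^1*17^1*1409^1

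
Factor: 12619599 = 3^1*4206533^1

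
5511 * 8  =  44088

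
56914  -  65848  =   - 8934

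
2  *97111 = 194222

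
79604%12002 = 7592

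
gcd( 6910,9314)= 2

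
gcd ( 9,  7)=1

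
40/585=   8/117 = 0.07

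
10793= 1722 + 9071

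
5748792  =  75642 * 76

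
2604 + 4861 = 7465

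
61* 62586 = 3817746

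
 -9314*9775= - 91044350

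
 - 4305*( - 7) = 30135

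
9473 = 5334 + 4139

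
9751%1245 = 1036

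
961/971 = 961/971  =  0.99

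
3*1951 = 5853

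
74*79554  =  5886996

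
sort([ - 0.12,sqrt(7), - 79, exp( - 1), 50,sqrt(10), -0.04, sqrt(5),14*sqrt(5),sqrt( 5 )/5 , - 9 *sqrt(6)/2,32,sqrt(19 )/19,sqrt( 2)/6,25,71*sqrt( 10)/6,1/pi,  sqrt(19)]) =[-79, - 9*sqrt( 6 )/2 , - 0.12,-0.04, sqrt( 19 )/19 , sqrt(2)/6 , 1/pi, exp( - 1 ),sqrt( 5) /5 , sqrt (5),sqrt(7), sqrt (10),sqrt( 19),25,14*sqrt( 5),32 , 71*sqrt(10) /6,50]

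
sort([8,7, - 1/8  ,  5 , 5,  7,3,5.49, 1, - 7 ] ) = [ - 7, - 1/8,  1,3, 5, 5 , 5.49,7 , 7, 8]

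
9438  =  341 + 9097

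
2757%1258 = 241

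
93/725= 93/725 = 0.13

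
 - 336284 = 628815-965099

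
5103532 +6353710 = 11457242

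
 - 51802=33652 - 85454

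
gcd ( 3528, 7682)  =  2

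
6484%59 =53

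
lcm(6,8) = 24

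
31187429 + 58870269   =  90057698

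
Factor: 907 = 907^1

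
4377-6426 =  - 2049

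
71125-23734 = 47391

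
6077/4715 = 1+1362/4715 = 1.29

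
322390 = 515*626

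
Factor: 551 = 19^1*29^1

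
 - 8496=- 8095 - 401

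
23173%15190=7983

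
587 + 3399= 3986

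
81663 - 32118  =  49545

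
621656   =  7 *88808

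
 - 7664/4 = -1916  =  - 1916.00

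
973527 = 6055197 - 5081670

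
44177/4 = 11044 + 1/4 = 11044.25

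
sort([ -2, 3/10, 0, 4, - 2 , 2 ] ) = [-2, - 2,  0, 3/10, 2, 4]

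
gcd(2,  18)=2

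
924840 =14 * 66060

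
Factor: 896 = 2^7*7^1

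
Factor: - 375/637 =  - 3^1*5^3*7^( - 2 )*13^( - 1)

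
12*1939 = 23268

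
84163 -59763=24400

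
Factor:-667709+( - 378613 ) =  - 1046322 = -2^1*3^2*58129^1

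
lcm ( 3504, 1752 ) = 3504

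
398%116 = 50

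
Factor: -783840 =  - 2^5*3^1*5^1*23^1*71^1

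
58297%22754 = 12789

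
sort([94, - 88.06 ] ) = [-88.06,94]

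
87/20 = 4+7/20 =4.35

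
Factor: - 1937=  -13^1*149^1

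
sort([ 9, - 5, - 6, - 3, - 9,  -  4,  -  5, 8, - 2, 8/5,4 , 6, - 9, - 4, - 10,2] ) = [ - 10,-9, - 9, - 6,-5, - 5 , - 4, - 4, - 3 , - 2,8/5,2,4,  6,8,9 ]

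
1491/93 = 16 + 1/31 = 16.03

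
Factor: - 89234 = -2^1*44617^1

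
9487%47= 40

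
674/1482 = 337/741 = 0.45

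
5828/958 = 2914/479 = 6.08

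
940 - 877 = 63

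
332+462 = 794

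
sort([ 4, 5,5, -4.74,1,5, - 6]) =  [ - 6, - 4.74,  1, 4,5, 5 , 5]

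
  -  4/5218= - 2/2609 = -0.00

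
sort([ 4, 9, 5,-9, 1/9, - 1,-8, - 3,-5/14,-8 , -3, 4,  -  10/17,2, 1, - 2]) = [ - 9, - 8 ,-8, -3, - 3,-2,-1, - 10/17, - 5/14, 1/9,1, 2, 4, 4,5, 9 ] 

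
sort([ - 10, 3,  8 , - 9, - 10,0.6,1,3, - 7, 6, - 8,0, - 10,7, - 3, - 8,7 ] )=[ - 10, - 10, - 10, - 9 , - 8, - 8, - 7 , - 3,0, 0.6,1, 3 , 3, 6, 7,7, 8] 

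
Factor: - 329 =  - 7^1*47^1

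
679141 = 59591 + 619550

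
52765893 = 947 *55719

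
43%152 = 43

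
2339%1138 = 63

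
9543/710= 9543/710=13.44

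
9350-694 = 8656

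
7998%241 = 45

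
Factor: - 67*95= - 6365 = - 5^1*19^1*67^1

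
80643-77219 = 3424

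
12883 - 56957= - 44074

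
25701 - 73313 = - 47612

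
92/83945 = 92/83945   =  0.00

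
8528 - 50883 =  - 42355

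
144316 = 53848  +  90468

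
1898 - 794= 1104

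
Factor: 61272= 2^3 * 3^2*23^1*37^1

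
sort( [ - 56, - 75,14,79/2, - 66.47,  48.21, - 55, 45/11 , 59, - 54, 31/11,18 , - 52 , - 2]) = [ - 75, - 66.47, - 56, - 55, - 54, - 52, - 2, 31/11, 45/11, 14,18, 79/2,48.21,59]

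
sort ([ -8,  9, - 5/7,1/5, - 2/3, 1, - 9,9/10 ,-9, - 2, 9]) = [ - 9, - 9 ,  -  8 ,-2, - 5/7,- 2/3, 1/5, 9/10,1,  9,9 ] 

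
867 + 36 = 903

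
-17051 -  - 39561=22510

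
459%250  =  209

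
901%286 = 43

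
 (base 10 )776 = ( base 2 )1100001000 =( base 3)1001202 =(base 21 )1FK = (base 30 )pq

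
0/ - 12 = 0/1 = -  0.00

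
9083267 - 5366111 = 3717156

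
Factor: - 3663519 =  - 3^1*53^1*23041^1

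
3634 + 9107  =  12741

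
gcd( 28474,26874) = 2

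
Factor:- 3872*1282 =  - 2^6*11^2*641^1 = -  4963904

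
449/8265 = 449/8265 = 0.05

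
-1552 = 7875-9427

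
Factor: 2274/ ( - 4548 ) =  - 2^( - 1)  =  - 1/2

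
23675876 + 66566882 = 90242758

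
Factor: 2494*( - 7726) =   -  2^2*29^1*43^1*3863^1   =  - 19268644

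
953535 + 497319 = 1450854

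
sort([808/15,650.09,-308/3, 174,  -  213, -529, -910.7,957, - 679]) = [ - 910.7, - 679, - 529, - 213, - 308/3, 808/15,174,650.09, 957]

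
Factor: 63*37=3^2*7^1*37^1 = 2331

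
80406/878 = 91 + 254/439 = 91.58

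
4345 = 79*55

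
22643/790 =22643/790 = 28.66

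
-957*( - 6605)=6320985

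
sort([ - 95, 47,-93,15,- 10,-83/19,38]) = [ - 95 , - 93 ,-10,-83/19 , 15,38, 47 ] 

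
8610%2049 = 414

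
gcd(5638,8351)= 1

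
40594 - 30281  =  10313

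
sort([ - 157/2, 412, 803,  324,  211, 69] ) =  [ - 157/2, 69,  211, 324, 412, 803]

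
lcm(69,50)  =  3450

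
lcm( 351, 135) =1755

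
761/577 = 1 + 184/577 = 1.32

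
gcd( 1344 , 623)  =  7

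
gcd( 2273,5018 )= 1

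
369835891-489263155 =- 119427264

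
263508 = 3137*84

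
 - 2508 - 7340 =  - 9848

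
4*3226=12904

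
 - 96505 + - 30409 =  - 126914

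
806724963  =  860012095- 53287132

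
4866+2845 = 7711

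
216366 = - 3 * ( - 72122 ) 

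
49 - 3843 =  - 3794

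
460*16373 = 7531580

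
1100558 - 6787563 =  - 5687005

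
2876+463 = 3339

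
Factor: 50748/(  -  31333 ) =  - 2^2*3^1*4229^1*31333^( -1) 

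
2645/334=7 + 307/334 = 7.92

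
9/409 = 9/409 = 0.02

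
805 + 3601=4406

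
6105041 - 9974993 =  - 3869952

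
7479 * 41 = 306639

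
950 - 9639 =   -  8689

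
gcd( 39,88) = 1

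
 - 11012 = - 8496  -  2516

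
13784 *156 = 2150304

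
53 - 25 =28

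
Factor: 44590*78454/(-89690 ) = -2^1*7^3 * 13^1*8969^(-1 )*39227^1 = - 349826386/8969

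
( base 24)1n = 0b101111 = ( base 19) 29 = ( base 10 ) 47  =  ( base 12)3B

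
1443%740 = 703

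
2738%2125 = 613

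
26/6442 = 13/3221 = 0.00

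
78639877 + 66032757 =144672634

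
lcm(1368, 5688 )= 108072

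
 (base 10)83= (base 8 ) 123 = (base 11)76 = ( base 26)35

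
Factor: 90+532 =2^1*311^1 = 622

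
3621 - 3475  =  146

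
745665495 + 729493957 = 1475159452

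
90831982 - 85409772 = 5422210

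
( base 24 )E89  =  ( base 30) 95F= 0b10000001001001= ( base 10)8265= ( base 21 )IFC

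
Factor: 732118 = 2^1*43^1*8513^1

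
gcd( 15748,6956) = 4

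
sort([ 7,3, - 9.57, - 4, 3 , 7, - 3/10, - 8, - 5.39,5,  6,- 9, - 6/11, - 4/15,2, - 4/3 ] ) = [ - 9.57, - 9,  -  8, - 5.39, - 4 , - 4/3, - 6/11, - 3/10,-4/15, 2,3,  3,5,  6, 7, 7]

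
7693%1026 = 511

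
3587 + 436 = 4023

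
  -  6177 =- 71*87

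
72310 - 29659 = 42651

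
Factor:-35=  -  5^1*7^1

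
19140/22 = 870 =870.00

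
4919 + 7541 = 12460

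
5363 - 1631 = 3732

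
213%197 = 16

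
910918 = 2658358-1747440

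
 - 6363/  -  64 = 99 + 27/64 = 99.42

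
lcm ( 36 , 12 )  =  36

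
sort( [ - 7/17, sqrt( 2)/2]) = [ - 7/17,sqrt( 2)/2 ] 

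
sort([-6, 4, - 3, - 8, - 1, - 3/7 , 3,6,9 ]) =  [ - 8, - 6,  -  3, - 1, - 3/7,3,4,6,9 ]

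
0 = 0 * 445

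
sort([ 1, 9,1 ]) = [ 1 , 1, 9 ] 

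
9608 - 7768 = 1840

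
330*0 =0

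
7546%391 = 117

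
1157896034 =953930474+203965560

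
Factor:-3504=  - 2^4*3^1 *73^1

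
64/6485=64/6485 = 0.01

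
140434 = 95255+45179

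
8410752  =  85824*98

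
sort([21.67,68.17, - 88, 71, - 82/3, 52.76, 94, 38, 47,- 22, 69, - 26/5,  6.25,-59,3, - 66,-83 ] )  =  [ - 88, - 83, - 66,-59 ,-82/3, - 22, -26/5, 3,6.25, 21.67, 38, 47,  52.76,68.17, 69,71, 94 ] 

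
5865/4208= 1 + 1657/4208=1.39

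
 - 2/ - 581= 2/581 = 0.00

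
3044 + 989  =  4033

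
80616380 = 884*91195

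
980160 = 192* 5105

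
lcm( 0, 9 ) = 0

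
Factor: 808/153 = 2^3*3^( - 2 )*17^ (  -  1)*101^1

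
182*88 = 16016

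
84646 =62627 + 22019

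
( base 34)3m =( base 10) 124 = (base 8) 174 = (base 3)11121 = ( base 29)48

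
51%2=1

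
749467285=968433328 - 218966043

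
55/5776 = 55/5776 = 0.01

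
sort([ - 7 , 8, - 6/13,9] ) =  [-7, - 6/13,8,9 ] 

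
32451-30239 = 2212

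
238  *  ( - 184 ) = - 43792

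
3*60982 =182946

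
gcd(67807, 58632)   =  1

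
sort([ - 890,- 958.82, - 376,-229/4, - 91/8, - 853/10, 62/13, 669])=[ - 958.82, - 890, - 376, - 853/10, - 229/4, - 91/8,62/13,669] 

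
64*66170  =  4234880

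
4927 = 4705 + 222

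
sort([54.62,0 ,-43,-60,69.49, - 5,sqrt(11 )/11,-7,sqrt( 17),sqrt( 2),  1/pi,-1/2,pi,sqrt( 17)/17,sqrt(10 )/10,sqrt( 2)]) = [ - 60, - 43,  -  7, - 5,-1/2, 0, sqrt( 17)/17,sqrt( 11 )/11 , sqrt( 10)/10, 1/pi,sqrt(2),sqrt( 2 ) , pi,sqrt( 17), 54.62,69.49 ] 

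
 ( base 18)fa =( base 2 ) 100011000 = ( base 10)280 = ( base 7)550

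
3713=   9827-6114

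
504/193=2 + 118/193 = 2.61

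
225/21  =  10 + 5/7= 10.71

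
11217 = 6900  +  4317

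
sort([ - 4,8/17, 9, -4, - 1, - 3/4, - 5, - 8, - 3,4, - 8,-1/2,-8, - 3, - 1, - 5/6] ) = [ - 8, - 8,-8, - 5, - 4, - 4, - 3, - 3, - 1 , - 1, - 5/6,-3/4, - 1/2,8/17, 4 , 9]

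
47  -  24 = 23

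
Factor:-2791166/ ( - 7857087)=398738/1122441= 2^1*3^(  -  1)*137^(- 1) * 193^1*1033^1 * 2731^ ( - 1)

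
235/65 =47/13 = 3.62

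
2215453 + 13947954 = 16163407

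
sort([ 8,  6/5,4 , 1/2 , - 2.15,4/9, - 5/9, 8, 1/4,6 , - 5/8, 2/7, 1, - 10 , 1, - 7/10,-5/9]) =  [ - 10, - 2.15, - 7/10, - 5/8,  -  5/9,-5/9,1/4,2/7,  4/9,1/2,1, 1,6/5, 4,6, 8 , 8]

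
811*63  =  51093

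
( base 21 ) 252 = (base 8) 1735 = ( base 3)1100122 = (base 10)989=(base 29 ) 153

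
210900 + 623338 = 834238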